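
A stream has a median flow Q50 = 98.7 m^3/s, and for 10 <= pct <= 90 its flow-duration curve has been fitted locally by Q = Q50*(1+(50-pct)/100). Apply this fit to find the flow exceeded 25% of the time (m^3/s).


Q = 98.7 * (1 + (50 - 25)/100) = 123.3750 m^3/s


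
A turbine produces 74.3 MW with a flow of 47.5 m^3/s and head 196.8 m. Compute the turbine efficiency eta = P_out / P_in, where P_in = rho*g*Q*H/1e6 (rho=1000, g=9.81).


P_in = 1000 * 9.81 * 47.5 * 196.8 / 1e6 = 91.7039 MW
eta = 74.3 / 91.7039 = 0.8102


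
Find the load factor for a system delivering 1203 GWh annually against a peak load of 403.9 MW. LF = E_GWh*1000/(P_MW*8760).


LF = 1203 * 1000 / (403.9 * 8760) = 0.3400


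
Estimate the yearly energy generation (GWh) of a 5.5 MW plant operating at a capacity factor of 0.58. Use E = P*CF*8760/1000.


E = 5.5 * 0.58 * 8760 / 1000 = 27.9444 GWh


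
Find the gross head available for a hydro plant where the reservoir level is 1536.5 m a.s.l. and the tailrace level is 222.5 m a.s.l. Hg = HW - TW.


Hg = 1536.5 - 222.5 = 1314.0000 m


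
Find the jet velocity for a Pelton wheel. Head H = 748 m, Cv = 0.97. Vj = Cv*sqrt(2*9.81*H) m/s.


Vj = 0.97 * sqrt(2*9.81*748) = 117.5092 m/s


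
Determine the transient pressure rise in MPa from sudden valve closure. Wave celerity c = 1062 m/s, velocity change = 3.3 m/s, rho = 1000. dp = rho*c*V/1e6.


dp = 1000 * 1062 * 3.3 / 1e6 = 3.5046 MPa


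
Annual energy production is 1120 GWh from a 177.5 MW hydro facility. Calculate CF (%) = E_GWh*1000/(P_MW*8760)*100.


CF = 1120 * 1000 / (177.5 * 8760) * 100 = 72.0304 %


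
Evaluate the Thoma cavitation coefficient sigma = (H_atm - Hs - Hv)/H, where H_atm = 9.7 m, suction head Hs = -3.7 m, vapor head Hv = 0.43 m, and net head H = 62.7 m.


sigma = (9.7 - (-3.7) - 0.43) / 62.7 = 0.2069


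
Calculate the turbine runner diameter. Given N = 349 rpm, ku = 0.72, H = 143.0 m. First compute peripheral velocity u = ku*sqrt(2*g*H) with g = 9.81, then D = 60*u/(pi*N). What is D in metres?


u = 0.72 * sqrt(2*9.81*143.0) = 38.1373 m/s
D = 60 * 38.1373 / (pi * 349) = 2.0870 m


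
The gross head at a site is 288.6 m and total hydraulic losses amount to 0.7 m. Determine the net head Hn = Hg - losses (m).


Hn = 288.6 - 0.7 = 287.9000 m


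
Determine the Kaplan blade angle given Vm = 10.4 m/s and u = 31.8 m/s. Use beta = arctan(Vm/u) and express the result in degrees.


beta = arctan(10.4 / 31.8) = 18.1100 degrees


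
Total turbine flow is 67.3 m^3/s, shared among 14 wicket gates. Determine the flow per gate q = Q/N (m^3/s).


q = 67.3 / 14 = 4.8071 m^3/s


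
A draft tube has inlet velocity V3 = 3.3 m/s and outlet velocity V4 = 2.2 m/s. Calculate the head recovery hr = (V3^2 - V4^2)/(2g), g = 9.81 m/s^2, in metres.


hr = (3.3^2 - 2.2^2) / (2*9.81) = 0.3084 m


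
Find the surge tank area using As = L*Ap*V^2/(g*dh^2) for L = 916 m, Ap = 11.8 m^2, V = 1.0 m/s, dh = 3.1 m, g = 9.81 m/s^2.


As = 916 * 11.8 * 1.0^2 / (9.81 * 3.1^2) = 114.6529 m^2


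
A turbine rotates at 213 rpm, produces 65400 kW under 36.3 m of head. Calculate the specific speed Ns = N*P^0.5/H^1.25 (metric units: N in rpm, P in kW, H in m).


Ns = 213 * 65400^0.5 / 36.3^1.25 = 611.3434


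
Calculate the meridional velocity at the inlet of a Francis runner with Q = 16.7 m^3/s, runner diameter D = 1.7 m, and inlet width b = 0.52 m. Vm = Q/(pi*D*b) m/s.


Vm = 16.7 / (pi * 1.7 * 0.52) = 6.0133 m/s


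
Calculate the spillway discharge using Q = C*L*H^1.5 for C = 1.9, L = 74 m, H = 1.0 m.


Q = 1.9 * 74 * 1.0^1.5 = 140.6000 m^3/s


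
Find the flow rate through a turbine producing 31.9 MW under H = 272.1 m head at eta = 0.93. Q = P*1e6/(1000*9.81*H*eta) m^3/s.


Q = 31.9 * 1e6 / (1000 * 9.81 * 272.1 * 0.93) = 12.8502 m^3/s


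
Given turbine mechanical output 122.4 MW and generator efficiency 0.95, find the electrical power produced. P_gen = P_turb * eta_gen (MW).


P_gen = 122.4 * 0.95 = 116.2800 MW


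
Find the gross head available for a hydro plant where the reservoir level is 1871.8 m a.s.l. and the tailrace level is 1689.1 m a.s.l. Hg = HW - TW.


Hg = 1871.8 - 1689.1 = 182.7000 m


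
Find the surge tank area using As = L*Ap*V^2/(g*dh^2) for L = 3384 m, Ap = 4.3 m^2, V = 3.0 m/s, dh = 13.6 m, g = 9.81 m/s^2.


As = 3384 * 4.3 * 3.0^2 / (9.81 * 13.6^2) = 72.1763 m^2


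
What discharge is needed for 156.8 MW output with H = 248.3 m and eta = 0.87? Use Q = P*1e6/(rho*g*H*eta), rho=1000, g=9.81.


Q = 156.8 * 1e6 / (1000 * 9.81 * 248.3 * 0.87) = 73.9914 m^3/s


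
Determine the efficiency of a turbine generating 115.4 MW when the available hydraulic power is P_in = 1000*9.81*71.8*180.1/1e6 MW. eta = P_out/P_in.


P_in = 1000 * 9.81 * 71.8 * 180.1 / 1e6 = 126.8549 MW
eta = 115.4 / 126.8549 = 0.9097


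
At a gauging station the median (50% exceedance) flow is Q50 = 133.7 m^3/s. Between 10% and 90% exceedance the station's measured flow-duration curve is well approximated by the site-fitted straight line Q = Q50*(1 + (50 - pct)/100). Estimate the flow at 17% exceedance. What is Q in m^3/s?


Q = 133.7 * (1 + (50 - 17)/100) = 177.8210 m^3/s


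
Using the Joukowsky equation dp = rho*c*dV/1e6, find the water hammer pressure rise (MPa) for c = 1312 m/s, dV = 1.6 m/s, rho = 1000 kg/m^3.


dp = 1000 * 1312 * 1.6 / 1e6 = 2.0992 MPa


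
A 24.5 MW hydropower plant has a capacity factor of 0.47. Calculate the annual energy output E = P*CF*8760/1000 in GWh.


E = 24.5 * 0.47 * 8760 / 1000 = 100.8714 GWh


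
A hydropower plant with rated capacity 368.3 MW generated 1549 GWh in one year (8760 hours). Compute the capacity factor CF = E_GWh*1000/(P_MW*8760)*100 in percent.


CF = 1549 * 1000 / (368.3 * 8760) * 100 = 48.0115 %


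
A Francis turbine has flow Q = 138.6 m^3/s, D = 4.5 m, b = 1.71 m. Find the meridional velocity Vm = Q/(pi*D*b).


Vm = 138.6 / (pi * 4.5 * 1.71) = 5.7333 m/s


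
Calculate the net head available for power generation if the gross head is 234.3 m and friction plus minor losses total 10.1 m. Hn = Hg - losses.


Hn = 234.3 - 10.1 = 224.2000 m


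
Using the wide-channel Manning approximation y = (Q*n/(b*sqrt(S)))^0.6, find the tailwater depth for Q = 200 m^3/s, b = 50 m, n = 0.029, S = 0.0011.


y = (200 * 0.029 / (50 * 0.0011^0.5))^0.6 = 2.1196 m


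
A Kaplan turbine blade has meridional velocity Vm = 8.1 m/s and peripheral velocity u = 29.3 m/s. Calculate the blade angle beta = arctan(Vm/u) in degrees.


beta = arctan(8.1 / 29.3) = 15.4535 degrees


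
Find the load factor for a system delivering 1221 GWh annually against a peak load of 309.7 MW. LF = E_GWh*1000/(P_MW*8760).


LF = 1221 * 1000 / (309.7 * 8760) = 0.4501


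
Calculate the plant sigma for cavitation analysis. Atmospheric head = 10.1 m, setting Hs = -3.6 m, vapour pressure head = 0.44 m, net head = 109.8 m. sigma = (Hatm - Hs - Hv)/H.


sigma = (10.1 - (-3.6) - 0.44) / 109.8 = 0.1208


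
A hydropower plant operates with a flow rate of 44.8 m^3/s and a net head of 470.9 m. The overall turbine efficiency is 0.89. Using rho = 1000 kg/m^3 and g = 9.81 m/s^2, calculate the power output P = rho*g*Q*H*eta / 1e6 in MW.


P = 1000 * 9.81 * 44.8 * 470.9 * 0.89 / 1e6 = 184.1899 MW


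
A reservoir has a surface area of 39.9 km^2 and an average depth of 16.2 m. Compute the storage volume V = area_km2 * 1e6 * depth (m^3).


V = 39.9 * 1e6 * 16.2 = 6.4638e+08 m^3


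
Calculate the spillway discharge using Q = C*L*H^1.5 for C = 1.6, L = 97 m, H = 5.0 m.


Q = 1.6 * 97 * 5.0^1.5 = 1735.1888 m^3/s


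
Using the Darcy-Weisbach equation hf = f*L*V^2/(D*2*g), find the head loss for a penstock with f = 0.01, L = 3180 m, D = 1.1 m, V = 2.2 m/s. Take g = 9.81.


hf = 0.01 * 3180 * 2.2^2 / (1.1 * 2 * 9.81) = 7.1315 m


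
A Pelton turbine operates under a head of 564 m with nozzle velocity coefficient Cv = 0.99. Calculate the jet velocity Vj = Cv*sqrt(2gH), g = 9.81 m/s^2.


Vj = 0.99 * sqrt(2*9.81*564) = 104.1416 m/s


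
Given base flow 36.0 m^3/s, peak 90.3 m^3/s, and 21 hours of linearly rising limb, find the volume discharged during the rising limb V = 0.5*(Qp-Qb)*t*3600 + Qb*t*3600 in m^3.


V = 0.5*(90.3 - 36.0)*21*3600 + 36.0*21*3600 = 4.7741e+06 m^3


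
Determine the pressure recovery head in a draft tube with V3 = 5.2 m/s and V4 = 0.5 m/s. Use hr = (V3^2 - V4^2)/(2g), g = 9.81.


hr = (5.2^2 - 0.5^2) / (2*9.81) = 1.3654 m


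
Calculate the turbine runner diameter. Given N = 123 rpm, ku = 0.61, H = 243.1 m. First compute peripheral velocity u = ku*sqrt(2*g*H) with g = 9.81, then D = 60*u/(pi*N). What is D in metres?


u = 0.61 * sqrt(2*9.81*243.1) = 42.1281 m/s
D = 60 * 42.1281 / (pi * 123) = 6.5414 m


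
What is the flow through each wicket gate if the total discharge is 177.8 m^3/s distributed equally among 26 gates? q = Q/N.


q = 177.8 / 26 = 6.8385 m^3/s


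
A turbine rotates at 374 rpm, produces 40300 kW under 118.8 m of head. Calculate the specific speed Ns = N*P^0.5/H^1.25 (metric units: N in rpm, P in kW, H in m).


Ns = 374 * 40300^0.5 / 118.8^1.25 = 191.4272


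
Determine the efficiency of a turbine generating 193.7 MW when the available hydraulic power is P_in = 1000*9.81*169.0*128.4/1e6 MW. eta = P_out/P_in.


P_in = 1000 * 9.81 * 169.0 * 128.4 / 1e6 = 212.8731 MW
eta = 193.7 / 212.8731 = 0.9099


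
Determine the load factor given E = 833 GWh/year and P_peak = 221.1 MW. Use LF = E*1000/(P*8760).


LF = 833 * 1000 / (221.1 * 8760) = 0.4301


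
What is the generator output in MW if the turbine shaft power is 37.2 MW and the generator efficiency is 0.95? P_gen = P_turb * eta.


P_gen = 37.2 * 0.95 = 35.3400 MW


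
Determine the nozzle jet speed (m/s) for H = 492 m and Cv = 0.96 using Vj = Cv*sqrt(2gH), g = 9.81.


Vj = 0.96 * sqrt(2*9.81*492) = 94.3199 m/s


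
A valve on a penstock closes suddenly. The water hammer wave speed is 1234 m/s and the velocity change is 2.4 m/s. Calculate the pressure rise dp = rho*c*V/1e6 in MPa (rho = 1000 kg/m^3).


dp = 1000 * 1234 * 2.4 / 1e6 = 2.9616 MPa


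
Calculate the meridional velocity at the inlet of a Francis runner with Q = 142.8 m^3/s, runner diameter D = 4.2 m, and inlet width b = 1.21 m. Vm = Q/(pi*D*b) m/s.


Vm = 142.8 / (pi * 4.2 * 1.21) = 8.9442 m/s


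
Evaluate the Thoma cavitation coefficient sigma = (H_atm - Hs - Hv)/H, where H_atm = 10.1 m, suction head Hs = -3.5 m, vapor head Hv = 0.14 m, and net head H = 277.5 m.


sigma = (10.1 - (-3.5) - 0.14) / 277.5 = 0.0485


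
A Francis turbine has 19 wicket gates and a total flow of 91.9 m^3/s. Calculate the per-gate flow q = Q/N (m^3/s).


q = 91.9 / 19 = 4.8368 m^3/s


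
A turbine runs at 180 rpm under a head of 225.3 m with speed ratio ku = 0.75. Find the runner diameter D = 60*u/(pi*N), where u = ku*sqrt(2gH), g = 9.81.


u = 0.75 * sqrt(2*9.81*225.3) = 49.8645 m/s
D = 60 * 49.8645 / (pi * 180) = 5.2908 m


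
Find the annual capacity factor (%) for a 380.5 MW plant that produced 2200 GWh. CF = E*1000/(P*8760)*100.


CF = 2200 * 1000 / (380.5 * 8760) * 100 = 66.0030 %


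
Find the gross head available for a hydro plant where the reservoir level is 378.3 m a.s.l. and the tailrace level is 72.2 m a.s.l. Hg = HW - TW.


Hg = 378.3 - 72.2 = 306.1000 m


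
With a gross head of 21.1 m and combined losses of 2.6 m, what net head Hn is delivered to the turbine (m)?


Hn = 21.1 - 2.6 = 18.5000 m


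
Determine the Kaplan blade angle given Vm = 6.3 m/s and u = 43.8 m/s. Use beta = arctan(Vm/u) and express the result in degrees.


beta = arctan(6.3 / 43.8) = 8.1850 degrees


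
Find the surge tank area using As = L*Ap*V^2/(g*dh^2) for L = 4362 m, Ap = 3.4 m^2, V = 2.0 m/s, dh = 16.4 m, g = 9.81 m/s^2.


As = 4362 * 3.4 * 2.0^2 / (9.81 * 16.4^2) = 22.4837 m^2


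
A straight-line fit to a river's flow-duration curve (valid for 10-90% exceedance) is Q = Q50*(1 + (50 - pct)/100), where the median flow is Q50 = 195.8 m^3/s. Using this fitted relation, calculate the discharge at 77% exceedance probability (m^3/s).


Q = 195.8 * (1 + (50 - 77)/100) = 142.9340 m^3/s


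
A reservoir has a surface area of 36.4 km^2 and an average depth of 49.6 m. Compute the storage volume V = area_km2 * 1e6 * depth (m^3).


V = 36.4 * 1e6 * 49.6 = 1.8054e+09 m^3


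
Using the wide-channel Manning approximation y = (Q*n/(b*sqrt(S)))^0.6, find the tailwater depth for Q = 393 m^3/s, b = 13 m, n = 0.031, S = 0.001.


y = (393 * 0.031 / (13 * 0.001^0.5))^0.6 = 7.6399 m


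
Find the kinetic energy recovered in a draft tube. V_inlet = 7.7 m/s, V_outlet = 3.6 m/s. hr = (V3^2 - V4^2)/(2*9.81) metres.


hr = (7.7^2 - 3.6^2) / (2*9.81) = 2.3614 m


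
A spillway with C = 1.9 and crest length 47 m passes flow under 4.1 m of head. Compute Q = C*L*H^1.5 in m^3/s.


Q = 1.9 * 47 * 4.1^1.5 = 741.3567 m^3/s


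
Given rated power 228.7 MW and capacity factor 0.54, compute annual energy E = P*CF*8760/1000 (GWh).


E = 228.7 * 0.54 * 8760 / 1000 = 1081.8425 GWh


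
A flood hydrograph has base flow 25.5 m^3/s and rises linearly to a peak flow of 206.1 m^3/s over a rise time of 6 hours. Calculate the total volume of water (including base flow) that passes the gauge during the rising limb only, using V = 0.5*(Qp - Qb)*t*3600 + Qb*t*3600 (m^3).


V = 0.5*(206.1 - 25.5)*6*3600 + 25.5*6*3600 = 2.5013e+06 m^3


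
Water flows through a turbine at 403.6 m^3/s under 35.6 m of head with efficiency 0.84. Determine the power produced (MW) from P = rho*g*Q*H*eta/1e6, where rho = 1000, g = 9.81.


P = 1000 * 9.81 * 403.6 * 35.6 * 0.84 / 1e6 = 118.3994 MW


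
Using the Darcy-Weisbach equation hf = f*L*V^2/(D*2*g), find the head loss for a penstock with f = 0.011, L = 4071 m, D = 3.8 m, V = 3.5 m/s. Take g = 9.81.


hf = 0.011 * 4071 * 3.5^2 / (3.8 * 2 * 9.81) = 7.3578 m


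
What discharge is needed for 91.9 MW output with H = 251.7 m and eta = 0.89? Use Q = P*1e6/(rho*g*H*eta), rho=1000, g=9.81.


Q = 91.9 * 1e6 / (1000 * 9.81 * 251.7 * 0.89) = 41.8190 m^3/s


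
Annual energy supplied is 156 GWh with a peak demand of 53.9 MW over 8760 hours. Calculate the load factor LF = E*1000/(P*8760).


LF = 156 * 1000 / (53.9 * 8760) = 0.3304


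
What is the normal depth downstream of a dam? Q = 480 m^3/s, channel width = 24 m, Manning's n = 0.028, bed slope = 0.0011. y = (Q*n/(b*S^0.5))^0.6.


y = (480 * 0.028 / (24 * 0.0011^0.5))^0.6 = 5.4512 m


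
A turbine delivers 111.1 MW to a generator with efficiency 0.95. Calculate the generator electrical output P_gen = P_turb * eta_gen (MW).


P_gen = 111.1 * 0.95 = 105.5450 MW


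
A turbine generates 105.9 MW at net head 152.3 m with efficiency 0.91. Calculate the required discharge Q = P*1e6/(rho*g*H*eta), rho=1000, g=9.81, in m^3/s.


Q = 105.9 * 1e6 / (1000 * 9.81 * 152.3 * 0.91) = 77.8907 m^3/s


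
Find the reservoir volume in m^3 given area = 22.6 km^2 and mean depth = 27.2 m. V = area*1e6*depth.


V = 22.6 * 1e6 * 27.2 = 6.1472e+08 m^3


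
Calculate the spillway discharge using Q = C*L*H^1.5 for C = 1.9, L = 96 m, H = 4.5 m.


Q = 1.9 * 96 * 4.5^1.5 = 1741.1797 m^3/s


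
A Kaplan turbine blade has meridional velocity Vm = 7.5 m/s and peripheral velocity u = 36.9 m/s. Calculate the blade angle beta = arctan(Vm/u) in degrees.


beta = arctan(7.5 / 36.9) = 11.4890 degrees


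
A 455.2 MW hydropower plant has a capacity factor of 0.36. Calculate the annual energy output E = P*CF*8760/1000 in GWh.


E = 455.2 * 0.36 * 8760 / 1000 = 1435.5187 GWh


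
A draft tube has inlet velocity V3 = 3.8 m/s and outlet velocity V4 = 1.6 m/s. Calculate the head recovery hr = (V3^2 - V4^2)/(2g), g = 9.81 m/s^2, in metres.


hr = (3.8^2 - 1.6^2) / (2*9.81) = 0.6055 m


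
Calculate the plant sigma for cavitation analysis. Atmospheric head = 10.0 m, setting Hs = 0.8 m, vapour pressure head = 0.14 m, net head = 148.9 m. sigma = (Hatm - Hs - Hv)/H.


sigma = (10.0 - 0.8 - 0.14) / 148.9 = 0.0608


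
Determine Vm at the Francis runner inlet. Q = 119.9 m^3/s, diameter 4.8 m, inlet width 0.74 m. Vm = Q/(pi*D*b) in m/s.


Vm = 119.9 / (pi * 4.8 * 0.74) = 10.7448 m/s


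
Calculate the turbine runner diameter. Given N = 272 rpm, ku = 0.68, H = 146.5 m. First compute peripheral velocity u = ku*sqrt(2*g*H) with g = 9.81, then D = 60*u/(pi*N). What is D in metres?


u = 0.68 * sqrt(2*9.81*146.5) = 36.4567 m/s
D = 60 * 36.4567 / (pi * 272) = 2.5598 m


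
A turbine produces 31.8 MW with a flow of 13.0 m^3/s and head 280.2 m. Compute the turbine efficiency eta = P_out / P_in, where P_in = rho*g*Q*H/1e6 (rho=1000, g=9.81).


P_in = 1000 * 9.81 * 13.0 * 280.2 / 1e6 = 35.7339 MW
eta = 31.8 / 35.7339 = 0.8899


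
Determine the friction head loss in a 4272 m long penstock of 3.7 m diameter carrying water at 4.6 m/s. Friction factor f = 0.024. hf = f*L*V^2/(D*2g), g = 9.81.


hf = 0.024 * 4272 * 4.6^2 / (3.7 * 2 * 9.81) = 29.8853 m


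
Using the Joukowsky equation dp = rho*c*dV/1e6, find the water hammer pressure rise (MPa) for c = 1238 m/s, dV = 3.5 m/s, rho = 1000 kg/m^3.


dp = 1000 * 1238 * 3.5 / 1e6 = 4.3330 MPa


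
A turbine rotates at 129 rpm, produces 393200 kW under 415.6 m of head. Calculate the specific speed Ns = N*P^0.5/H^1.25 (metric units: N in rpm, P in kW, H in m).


Ns = 129 * 393200^0.5 / 415.6^1.25 = 43.1074


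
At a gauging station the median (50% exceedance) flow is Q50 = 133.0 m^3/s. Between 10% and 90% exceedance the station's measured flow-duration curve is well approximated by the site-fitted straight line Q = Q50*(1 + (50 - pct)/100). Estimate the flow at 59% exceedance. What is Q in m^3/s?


Q = 133.0 * (1 + (50 - 59)/100) = 121.0300 m^3/s


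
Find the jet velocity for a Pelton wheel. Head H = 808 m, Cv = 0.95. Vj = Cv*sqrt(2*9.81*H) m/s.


Vj = 0.95 * sqrt(2*9.81*808) = 119.6131 m/s


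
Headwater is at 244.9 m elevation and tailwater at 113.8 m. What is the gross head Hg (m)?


Hg = 244.9 - 113.8 = 131.1000 m


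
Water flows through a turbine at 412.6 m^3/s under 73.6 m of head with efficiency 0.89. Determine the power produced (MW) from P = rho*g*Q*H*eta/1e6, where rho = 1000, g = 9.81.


P = 1000 * 9.81 * 412.6 * 73.6 * 0.89 / 1e6 = 265.1344 MW


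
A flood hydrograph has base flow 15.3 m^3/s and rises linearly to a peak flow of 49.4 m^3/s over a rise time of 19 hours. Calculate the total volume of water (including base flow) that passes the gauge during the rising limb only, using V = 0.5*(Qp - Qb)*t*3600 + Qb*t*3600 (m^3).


V = 0.5*(49.4 - 15.3)*19*3600 + 15.3*19*3600 = 2.2127e+06 m^3


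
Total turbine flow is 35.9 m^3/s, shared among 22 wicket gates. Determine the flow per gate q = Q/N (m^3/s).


q = 35.9 / 22 = 1.6318 m^3/s


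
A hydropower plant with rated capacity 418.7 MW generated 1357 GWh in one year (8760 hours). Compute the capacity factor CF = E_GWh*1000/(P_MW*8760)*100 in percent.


CF = 1357 * 1000 / (418.7 * 8760) * 100 = 36.9975 %


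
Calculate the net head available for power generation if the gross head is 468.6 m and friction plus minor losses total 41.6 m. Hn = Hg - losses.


Hn = 468.6 - 41.6 = 427.0000 m


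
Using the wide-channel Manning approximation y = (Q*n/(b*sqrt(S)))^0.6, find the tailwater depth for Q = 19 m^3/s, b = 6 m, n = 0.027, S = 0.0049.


y = (19 * 0.027 / (6 * 0.0049^0.5))^0.6 = 1.1275 m


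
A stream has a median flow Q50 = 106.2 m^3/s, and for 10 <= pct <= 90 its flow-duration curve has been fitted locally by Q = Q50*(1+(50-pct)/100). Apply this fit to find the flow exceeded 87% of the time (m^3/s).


Q = 106.2 * (1 + (50 - 87)/100) = 66.9060 m^3/s


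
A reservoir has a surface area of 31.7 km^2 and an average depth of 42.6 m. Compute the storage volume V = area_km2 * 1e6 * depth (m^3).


V = 31.7 * 1e6 * 42.6 = 1.3504e+09 m^3


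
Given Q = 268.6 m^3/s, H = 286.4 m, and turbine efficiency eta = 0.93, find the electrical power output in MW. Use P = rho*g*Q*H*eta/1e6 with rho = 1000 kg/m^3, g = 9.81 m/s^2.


P = 1000 * 9.81 * 268.6 * 286.4 * 0.93 / 1e6 = 701.8285 MW


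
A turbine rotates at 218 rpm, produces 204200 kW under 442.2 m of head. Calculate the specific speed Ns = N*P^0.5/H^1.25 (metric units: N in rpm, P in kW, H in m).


Ns = 218 * 204200^0.5 / 442.2^1.25 = 48.5804


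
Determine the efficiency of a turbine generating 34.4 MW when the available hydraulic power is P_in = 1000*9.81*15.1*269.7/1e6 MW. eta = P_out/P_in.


P_in = 1000 * 9.81 * 15.1 * 269.7 / 1e6 = 39.9509 MW
eta = 34.4 / 39.9509 = 0.8611


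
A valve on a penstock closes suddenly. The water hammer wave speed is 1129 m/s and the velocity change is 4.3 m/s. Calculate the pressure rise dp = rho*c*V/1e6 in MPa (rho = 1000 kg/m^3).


dp = 1000 * 1129 * 4.3 / 1e6 = 4.8547 MPa


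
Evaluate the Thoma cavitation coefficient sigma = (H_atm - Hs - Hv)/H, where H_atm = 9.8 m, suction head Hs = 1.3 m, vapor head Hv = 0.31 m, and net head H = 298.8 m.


sigma = (9.8 - 1.3 - 0.31) / 298.8 = 0.0274


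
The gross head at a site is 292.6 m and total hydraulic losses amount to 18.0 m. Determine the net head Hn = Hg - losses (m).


Hn = 292.6 - 18.0 = 274.6000 m


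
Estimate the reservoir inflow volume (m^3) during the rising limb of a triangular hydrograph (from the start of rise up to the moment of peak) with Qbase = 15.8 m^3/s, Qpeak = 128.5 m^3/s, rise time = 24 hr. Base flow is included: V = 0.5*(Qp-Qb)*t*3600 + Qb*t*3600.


V = 0.5*(128.5 - 15.8)*24*3600 + 15.8*24*3600 = 6.2338e+06 m^3


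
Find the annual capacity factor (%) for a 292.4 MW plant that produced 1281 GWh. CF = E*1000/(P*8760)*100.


CF = 1281 * 1000 / (292.4 * 8760) * 100 = 50.0112 %


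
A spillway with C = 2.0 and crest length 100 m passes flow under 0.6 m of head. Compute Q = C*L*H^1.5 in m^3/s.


Q = 2.0 * 100 * 0.6^1.5 = 92.9516 m^3/s


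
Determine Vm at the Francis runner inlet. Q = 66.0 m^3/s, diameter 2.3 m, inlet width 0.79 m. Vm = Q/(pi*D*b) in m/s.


Vm = 66.0 / (pi * 2.3 * 0.79) = 11.5622 m/s


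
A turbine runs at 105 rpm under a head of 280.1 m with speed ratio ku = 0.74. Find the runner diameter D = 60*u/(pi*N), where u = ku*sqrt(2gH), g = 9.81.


u = 0.74 * sqrt(2*9.81*280.1) = 54.8577 m/s
D = 60 * 54.8577 / (pi * 105) = 9.9781 m


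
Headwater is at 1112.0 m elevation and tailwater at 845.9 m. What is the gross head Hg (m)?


Hg = 1112.0 - 845.9 = 266.1000 m


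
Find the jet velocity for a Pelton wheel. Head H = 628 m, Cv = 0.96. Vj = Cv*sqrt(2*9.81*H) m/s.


Vj = 0.96 * sqrt(2*9.81*628) = 106.5616 m/s


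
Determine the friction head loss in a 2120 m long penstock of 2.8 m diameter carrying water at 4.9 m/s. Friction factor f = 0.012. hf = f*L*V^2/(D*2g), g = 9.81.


hf = 0.012 * 2120 * 4.9^2 / (2.8 * 2 * 9.81) = 11.1187 m


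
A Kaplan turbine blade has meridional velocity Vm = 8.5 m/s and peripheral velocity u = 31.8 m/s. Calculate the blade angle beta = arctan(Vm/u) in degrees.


beta = arctan(8.5 / 31.8) = 14.9651 degrees


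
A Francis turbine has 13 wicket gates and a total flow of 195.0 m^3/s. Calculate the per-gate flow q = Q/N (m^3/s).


q = 195.0 / 13 = 15.0000 m^3/s


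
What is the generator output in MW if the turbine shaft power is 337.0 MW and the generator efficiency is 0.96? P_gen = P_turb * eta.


P_gen = 337.0 * 0.96 = 323.5200 MW


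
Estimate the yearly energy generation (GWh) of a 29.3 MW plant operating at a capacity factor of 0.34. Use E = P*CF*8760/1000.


E = 29.3 * 0.34 * 8760 / 1000 = 87.2671 GWh


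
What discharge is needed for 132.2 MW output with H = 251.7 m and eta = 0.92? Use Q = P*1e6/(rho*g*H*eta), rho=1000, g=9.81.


Q = 132.2 * 1e6 / (1000 * 9.81 * 251.7 * 0.92) = 58.1958 m^3/s


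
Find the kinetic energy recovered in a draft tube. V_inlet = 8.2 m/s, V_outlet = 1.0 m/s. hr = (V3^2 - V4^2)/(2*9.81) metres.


hr = (8.2^2 - 1.0^2) / (2*9.81) = 3.3761 m


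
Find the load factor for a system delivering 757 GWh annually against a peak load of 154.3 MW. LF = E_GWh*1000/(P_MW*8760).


LF = 757 * 1000 / (154.3 * 8760) = 0.5600


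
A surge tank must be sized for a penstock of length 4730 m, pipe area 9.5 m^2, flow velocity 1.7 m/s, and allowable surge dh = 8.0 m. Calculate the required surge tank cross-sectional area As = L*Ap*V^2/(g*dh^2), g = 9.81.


As = 4730 * 9.5 * 1.7^2 / (9.81 * 8.0^2) = 206.8396 m^2


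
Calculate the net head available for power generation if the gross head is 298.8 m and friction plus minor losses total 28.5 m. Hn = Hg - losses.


Hn = 298.8 - 28.5 = 270.3000 m


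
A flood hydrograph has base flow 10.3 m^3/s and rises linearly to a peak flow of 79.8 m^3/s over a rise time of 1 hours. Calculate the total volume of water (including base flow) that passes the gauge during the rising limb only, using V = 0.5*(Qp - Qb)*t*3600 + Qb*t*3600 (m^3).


V = 0.5*(79.8 - 10.3)*1*3600 + 10.3*1*3600 = 162180.0000 m^3


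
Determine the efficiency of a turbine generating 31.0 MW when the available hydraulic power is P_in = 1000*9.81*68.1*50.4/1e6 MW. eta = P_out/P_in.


P_in = 1000 * 9.81 * 68.1 * 50.4 / 1e6 = 33.6703 MW
eta = 31.0 / 33.6703 = 0.9207


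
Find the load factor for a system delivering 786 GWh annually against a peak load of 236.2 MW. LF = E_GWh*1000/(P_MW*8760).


LF = 786 * 1000 / (236.2 * 8760) = 0.3799


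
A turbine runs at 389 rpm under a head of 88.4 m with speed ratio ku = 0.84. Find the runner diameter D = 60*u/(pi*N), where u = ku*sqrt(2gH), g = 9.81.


u = 0.84 * sqrt(2*9.81*88.4) = 34.9828 m/s
D = 60 * 34.9828 / (pi * 389) = 1.7175 m


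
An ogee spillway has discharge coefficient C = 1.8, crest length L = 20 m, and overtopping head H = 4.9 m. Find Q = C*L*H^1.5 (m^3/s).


Q = 1.8 * 20 * 4.9^1.5 = 390.4780 m^3/s


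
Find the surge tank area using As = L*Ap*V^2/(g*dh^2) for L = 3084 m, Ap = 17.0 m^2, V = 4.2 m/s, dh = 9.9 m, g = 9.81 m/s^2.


As = 3084 * 17.0 * 4.2^2 / (9.81 * 9.9^2) = 961.8835 m^2


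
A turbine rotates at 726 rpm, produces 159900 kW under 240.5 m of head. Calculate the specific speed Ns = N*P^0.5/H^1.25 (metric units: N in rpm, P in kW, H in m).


Ns = 726 * 159900^0.5 / 240.5^1.25 = 306.5258


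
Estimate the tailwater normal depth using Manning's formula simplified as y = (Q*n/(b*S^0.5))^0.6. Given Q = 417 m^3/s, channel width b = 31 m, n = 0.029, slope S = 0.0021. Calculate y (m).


y = (417 * 0.029 / (31 * 0.0021^0.5))^0.6 = 3.6144 m


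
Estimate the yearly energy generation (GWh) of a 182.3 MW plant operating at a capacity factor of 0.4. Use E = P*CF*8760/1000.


E = 182.3 * 0.4 * 8760 / 1000 = 638.7792 GWh


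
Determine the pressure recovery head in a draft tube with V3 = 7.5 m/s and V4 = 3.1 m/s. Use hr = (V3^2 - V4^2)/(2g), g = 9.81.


hr = (7.5^2 - 3.1^2) / (2*9.81) = 2.3772 m


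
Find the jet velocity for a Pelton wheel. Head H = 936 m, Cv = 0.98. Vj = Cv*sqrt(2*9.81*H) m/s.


Vj = 0.98 * sqrt(2*9.81*936) = 132.8047 m/s


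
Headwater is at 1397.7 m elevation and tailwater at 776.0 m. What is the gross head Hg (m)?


Hg = 1397.7 - 776.0 = 621.7000 m


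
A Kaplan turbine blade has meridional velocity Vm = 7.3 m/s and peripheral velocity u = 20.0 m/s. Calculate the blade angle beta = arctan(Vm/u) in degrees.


beta = arctan(7.3 / 20.0) = 20.0521 degrees


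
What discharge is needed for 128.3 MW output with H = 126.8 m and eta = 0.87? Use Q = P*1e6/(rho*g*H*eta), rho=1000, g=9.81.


Q = 128.3 * 1e6 / (1000 * 9.81 * 126.8 * 0.87) = 118.5548 m^3/s


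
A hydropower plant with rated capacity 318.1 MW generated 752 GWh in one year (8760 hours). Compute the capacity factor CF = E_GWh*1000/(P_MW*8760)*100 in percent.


CF = 752 * 1000 / (318.1 * 8760) * 100 = 26.9867 %


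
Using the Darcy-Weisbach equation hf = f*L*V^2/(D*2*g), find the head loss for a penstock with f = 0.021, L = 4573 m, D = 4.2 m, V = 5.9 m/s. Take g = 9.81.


hf = 0.021 * 4573 * 5.9^2 / (4.2 * 2 * 9.81) = 40.5673 m


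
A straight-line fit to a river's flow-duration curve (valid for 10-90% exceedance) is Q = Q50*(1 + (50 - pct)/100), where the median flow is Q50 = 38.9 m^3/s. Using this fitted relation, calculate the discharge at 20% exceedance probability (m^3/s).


Q = 38.9 * (1 + (50 - 20)/100) = 50.5700 m^3/s


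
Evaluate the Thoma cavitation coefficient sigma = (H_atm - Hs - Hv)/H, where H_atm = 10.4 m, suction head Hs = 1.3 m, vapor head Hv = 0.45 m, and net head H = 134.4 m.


sigma = (10.4 - 1.3 - 0.45) / 134.4 = 0.0644


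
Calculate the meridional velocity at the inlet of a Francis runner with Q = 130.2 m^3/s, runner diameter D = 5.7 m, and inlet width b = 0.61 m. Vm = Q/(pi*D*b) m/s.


Vm = 130.2 / (pi * 5.7 * 0.61) = 11.9195 m/s


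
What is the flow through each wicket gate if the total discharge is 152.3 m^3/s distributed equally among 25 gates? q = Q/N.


q = 152.3 / 25 = 6.0920 m^3/s


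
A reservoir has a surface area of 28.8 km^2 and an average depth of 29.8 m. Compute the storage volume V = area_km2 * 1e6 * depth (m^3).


V = 28.8 * 1e6 * 29.8 = 8.5824e+08 m^3


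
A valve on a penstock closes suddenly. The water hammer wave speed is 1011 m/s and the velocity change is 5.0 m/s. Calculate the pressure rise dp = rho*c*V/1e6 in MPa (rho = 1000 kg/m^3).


dp = 1000 * 1011 * 5.0 / 1e6 = 5.0550 MPa


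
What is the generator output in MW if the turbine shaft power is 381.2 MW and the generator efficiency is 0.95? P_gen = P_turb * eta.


P_gen = 381.2 * 0.95 = 362.1400 MW


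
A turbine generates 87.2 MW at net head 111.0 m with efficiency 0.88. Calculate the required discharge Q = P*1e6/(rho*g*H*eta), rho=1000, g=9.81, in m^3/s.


Q = 87.2 * 1e6 / (1000 * 9.81 * 111.0 * 0.88) = 91.0001 m^3/s


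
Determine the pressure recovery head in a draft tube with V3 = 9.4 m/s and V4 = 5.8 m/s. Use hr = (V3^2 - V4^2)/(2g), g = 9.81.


hr = (9.4^2 - 5.8^2) / (2*9.81) = 2.7890 m


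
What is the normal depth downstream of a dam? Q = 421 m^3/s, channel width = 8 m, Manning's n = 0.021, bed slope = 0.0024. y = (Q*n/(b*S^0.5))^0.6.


y = (421 * 0.021 / (8 * 0.0024^0.5))^0.6 = 6.4861 m


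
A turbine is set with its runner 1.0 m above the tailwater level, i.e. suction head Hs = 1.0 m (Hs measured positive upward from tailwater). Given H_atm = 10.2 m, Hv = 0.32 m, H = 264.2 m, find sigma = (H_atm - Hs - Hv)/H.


sigma = (10.2 - 1.0 - 0.32) / 264.2 = 0.0336


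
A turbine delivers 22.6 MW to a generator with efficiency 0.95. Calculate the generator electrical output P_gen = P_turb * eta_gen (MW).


P_gen = 22.6 * 0.95 = 21.4700 MW


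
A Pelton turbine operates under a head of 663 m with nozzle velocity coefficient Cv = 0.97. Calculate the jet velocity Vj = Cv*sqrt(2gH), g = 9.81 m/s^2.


Vj = 0.97 * sqrt(2*9.81*663) = 110.6313 m/s


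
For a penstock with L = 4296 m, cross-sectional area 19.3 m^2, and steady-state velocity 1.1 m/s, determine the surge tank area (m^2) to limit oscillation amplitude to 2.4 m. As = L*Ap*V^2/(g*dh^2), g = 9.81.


As = 4296 * 19.3 * 1.1^2 / (9.81 * 2.4^2) = 1775.4787 m^2


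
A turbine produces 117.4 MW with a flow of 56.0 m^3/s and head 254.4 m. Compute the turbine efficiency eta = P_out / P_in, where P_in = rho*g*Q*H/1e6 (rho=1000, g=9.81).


P_in = 1000 * 9.81 * 56.0 * 254.4 / 1e6 = 139.7572 MW
eta = 117.4 / 139.7572 = 0.8400


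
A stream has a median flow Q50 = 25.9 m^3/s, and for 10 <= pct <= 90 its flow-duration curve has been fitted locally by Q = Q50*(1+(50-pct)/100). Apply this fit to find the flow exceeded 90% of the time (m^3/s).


Q = 25.9 * (1 + (50 - 90)/100) = 15.5400 m^3/s


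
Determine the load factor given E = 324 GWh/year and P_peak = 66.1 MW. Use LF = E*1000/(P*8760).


LF = 324 * 1000 / (66.1 * 8760) = 0.5596


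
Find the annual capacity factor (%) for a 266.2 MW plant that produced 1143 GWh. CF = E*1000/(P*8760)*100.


CF = 1143 * 1000 / (266.2 * 8760) * 100 = 49.0156 %


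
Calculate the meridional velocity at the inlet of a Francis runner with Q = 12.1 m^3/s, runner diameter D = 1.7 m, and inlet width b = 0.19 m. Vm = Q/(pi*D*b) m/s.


Vm = 12.1 / (pi * 1.7 * 0.19) = 11.9243 m/s


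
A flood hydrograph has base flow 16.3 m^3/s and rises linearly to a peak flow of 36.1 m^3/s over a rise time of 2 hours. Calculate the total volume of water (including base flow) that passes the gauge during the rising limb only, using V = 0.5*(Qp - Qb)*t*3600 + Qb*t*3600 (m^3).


V = 0.5*(36.1 - 16.3)*2*3600 + 16.3*2*3600 = 188640.0000 m^3


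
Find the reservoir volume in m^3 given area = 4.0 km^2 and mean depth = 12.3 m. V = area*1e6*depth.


V = 4.0 * 1e6 * 12.3 = 4.9200e+07 m^3


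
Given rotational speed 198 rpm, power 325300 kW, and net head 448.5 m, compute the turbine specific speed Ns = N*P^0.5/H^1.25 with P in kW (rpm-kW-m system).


Ns = 198 * 325300^0.5 / 448.5^1.25 = 54.7147


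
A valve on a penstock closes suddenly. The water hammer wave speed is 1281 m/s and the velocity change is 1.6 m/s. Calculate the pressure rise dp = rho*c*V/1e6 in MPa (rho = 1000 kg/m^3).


dp = 1000 * 1281 * 1.6 / 1e6 = 2.0496 MPa


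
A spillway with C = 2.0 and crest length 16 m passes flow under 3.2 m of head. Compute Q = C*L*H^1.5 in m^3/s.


Q = 2.0 * 16 * 3.2^1.5 = 183.1787 m^3/s


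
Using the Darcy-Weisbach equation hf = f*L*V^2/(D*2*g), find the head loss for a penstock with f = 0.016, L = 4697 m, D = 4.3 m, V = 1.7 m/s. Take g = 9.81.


hf = 0.016 * 4697 * 1.7^2 / (4.3 * 2 * 9.81) = 2.5744 m


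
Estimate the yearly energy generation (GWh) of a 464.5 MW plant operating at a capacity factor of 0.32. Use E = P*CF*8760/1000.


E = 464.5 * 0.32 * 8760 / 1000 = 1302.0864 GWh


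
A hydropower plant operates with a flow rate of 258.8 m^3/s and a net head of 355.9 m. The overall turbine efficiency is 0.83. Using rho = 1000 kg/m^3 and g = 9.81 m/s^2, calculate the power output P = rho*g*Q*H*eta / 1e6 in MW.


P = 1000 * 9.81 * 258.8 * 355.9 * 0.83 / 1e6 = 749.9622 MW


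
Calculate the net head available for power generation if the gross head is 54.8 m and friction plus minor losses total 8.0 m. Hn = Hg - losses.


Hn = 54.8 - 8.0 = 46.8000 m


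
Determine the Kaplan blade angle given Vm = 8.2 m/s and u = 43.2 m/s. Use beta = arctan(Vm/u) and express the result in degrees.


beta = arctan(8.2 / 43.2) = 10.7477 degrees


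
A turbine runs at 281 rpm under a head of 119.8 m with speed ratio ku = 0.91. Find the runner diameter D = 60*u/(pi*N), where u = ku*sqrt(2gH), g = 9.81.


u = 0.91 * sqrt(2*9.81*119.8) = 44.1184 m/s
D = 60 * 44.1184 / (pi * 281) = 2.9986 m


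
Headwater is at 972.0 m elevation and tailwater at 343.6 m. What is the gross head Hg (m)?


Hg = 972.0 - 343.6 = 628.4000 m


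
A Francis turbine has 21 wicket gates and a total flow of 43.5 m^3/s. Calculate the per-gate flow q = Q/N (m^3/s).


q = 43.5 / 21 = 2.0714 m^3/s


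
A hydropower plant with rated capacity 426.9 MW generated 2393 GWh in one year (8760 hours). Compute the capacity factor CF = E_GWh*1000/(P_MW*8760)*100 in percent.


CF = 2393 * 1000 / (426.9 * 8760) * 100 = 63.9900 %


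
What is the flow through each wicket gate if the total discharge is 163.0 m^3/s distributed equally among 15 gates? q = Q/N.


q = 163.0 / 15 = 10.8667 m^3/s


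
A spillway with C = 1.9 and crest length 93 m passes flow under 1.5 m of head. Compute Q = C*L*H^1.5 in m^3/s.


Q = 1.9 * 93 * 1.5^1.5 = 324.6186 m^3/s


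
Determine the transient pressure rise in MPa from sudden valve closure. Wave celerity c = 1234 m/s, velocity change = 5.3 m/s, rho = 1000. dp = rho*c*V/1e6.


dp = 1000 * 1234 * 5.3 / 1e6 = 6.5402 MPa


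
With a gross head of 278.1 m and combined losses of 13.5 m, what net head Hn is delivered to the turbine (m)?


Hn = 278.1 - 13.5 = 264.6000 m


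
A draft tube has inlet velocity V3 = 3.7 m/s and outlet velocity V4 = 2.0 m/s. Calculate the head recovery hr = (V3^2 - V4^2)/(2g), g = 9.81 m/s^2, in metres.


hr = (3.7^2 - 2.0^2) / (2*9.81) = 0.4939 m


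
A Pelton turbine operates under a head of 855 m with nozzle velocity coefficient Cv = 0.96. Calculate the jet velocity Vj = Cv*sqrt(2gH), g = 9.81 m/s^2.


Vj = 0.96 * sqrt(2*9.81*855) = 124.3380 m/s


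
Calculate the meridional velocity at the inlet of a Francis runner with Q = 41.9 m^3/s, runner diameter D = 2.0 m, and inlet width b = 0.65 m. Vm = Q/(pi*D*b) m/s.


Vm = 41.9 / (pi * 2.0 * 0.65) = 10.2594 m/s


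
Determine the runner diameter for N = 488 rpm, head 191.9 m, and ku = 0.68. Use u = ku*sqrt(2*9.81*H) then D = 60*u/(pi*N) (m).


u = 0.68 * sqrt(2*9.81*191.9) = 41.7250 m/s
D = 60 * 41.7250 / (pi * 488) = 1.6330 m


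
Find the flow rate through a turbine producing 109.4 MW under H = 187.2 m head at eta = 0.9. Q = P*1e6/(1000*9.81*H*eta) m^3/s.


Q = 109.4 * 1e6 / (1000 * 9.81 * 187.2 * 0.9) = 66.1912 m^3/s


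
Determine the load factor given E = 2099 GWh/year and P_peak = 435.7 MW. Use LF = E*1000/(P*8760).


LF = 2099 * 1000 / (435.7 * 8760) = 0.5499


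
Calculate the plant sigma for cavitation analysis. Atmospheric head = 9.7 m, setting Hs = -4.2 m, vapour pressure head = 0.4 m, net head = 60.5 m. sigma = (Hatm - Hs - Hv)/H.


sigma = (9.7 - (-4.2) - 0.4) / 60.5 = 0.2231


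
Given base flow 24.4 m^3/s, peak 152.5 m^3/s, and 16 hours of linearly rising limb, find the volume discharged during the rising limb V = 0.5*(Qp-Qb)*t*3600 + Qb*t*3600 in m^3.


V = 0.5*(152.5 - 24.4)*16*3600 + 24.4*16*3600 = 5.0947e+06 m^3


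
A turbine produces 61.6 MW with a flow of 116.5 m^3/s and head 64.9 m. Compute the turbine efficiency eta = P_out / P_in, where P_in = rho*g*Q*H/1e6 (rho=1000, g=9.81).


P_in = 1000 * 9.81 * 116.5 * 64.9 / 1e6 = 74.1719 MW
eta = 61.6 / 74.1719 = 0.8305


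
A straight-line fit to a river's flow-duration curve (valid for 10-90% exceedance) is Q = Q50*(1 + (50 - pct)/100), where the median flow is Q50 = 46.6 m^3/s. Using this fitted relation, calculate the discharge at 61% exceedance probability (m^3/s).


Q = 46.6 * (1 + (50 - 61)/100) = 41.4740 m^3/s


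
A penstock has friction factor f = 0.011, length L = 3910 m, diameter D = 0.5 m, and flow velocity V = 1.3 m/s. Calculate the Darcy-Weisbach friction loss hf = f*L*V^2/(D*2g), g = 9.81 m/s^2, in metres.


hf = 0.011 * 3910 * 1.3^2 / (0.5 * 2 * 9.81) = 7.4095 m


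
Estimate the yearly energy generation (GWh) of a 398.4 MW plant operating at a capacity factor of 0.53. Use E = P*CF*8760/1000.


E = 398.4 * 0.53 * 8760 / 1000 = 1849.6915 GWh


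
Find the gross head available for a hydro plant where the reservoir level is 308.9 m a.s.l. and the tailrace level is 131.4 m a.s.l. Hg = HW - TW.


Hg = 308.9 - 131.4 = 177.5000 m


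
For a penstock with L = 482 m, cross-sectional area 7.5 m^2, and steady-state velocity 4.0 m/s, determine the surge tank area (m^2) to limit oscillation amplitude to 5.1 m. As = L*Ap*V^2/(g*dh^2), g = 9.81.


As = 482 * 7.5 * 4.0^2 / (9.81 * 5.1^2) = 226.6830 m^2


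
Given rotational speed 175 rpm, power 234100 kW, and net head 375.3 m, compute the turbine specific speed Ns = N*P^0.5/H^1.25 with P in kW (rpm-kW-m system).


Ns = 175 * 234100^0.5 / 375.3^1.25 = 51.2585


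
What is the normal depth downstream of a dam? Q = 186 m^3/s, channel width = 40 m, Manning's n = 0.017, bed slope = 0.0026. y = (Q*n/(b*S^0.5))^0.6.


y = (186 * 0.017 / (40 * 0.0026^0.5))^0.6 = 1.3009 m
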